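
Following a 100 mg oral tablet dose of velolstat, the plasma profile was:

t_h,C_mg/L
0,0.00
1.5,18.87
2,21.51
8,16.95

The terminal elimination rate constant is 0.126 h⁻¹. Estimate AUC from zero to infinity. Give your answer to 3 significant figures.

AUC = 274 mg/L·h

Trapezoidal AUC_0→8:
  [0→1.5]: (0.00+18.87)/2 × 1.5 = 14.1525
  [1.5→2]: (18.87+21.51)/2 × 0.5 = 10.095
  [2→8]: (21.51+16.95)/2 × 6 = 115.38
  Sum = 139.6275 mg/L·h
Extrapolated tail: C_last / k_e = 16.95 / 0.126 = 134.524
AUC_0→∞ = 139.6275 + 134.524 = 274.1515 mg/L·h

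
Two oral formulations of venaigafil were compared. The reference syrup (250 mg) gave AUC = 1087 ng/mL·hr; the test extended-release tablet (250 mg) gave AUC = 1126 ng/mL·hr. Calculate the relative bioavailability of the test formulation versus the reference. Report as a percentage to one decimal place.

F_rel = 103.6%

F_rel = (AUC_test/D_test) / (AUC_ref/D_ref)
      = (1126/250) / (1087/250)
      = 4.504 / 4.348 = 1.0359 = 103.59%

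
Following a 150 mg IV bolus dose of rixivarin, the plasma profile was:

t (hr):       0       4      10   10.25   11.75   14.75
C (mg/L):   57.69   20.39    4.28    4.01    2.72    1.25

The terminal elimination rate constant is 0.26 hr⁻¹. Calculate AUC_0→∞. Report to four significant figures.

AUC = 247.0 mg/L·hr

Trapezoidal AUC_0→14.75:
  [0→4]: (57.69+20.39)/2 × 4 = 156.16
  [4→10]: (20.39+4.28)/2 × 6 = 74.01
  [10→10.25]: (4.28+4.01)/2 × 0.25 = 1.03625
  [10.25→11.75]: (4.01+2.72)/2 × 1.5 = 5.0475
  [11.75→14.75]: (2.72+1.25)/2 × 3 = 5.955
  Sum = 242.20875 mg/L·hr
Extrapolated tail: C_last / k_e = 1.25 / 0.26 = 4.808
AUC_0→∞ = 242.20875 + 4.808 = 247.01675 mg/L·hr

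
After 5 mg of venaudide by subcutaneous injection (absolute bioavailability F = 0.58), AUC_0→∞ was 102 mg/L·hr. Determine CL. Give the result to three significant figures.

CL = F × Dose / AUC_0→∞
   = 0.58 × 5 / 102 = 0.0284314 L/hr

CL = 0.0284 L/hr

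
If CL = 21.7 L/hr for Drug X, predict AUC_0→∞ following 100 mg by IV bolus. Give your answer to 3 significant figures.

AUC = 4.61 mg/L·hr

AUC_0→∞ = Dose_iv / CL
        = 100 / 21.7 = 4.60829 mg/L·hr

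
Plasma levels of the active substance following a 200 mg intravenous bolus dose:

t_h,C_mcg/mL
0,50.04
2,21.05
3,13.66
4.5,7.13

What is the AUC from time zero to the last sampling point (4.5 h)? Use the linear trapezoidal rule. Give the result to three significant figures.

AUC = 104 mcg/mL·h

Trapezoidal AUC_0→4.5:
  [0→2]: (50.04+21.05)/2 × 2 = 71.09
  [2→3]: (21.05+13.66)/2 × 1 = 17.355
  [3→4.5]: (13.66+7.13)/2 × 1.5 = 15.5925
  Sum = 104.0375 mcg/mL·h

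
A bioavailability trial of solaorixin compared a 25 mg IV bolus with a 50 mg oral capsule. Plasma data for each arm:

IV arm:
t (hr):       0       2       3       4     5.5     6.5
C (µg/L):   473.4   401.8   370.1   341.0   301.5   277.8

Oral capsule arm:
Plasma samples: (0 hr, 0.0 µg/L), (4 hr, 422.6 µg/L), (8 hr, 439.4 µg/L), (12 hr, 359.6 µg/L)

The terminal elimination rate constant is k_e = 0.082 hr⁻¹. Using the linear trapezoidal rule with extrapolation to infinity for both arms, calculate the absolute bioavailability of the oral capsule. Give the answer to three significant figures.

Trapezoidal AUC_0→6.5 (IV):
  [0→2]: (473.4+401.8)/2 × 2 = 875.2
  [2→3]: (401.8+370.1)/2 × 1 = 385.95
  [3→4]: (370.1+341.0)/2 × 1 = 355.55
  [4→5.5]: (341.0+301.5)/2 × 1.5 = 481.875
  [5.5→6.5]: (301.5+277.8)/2 × 1 = 289.65
  Sum = 2388.225 µg/L·hr
IV tail: 277.8/0.082 = 3387.805; AUC_iv,0→∞ = 2388.225 + 3387.805 = 5776.03 µg/L·hr
Trapezoidal AUC_0→12 (oral capsule):
  [0→4]: (0.0+422.6)/2 × 4 = 845.2
  [4→8]: (422.6+439.4)/2 × 4 = 1724.0
  [8→12]: (439.4+359.6)/2 × 4 = 1598.0
  Sum = 4167.2 µg/L·hr
oral capsule tail: 359.6/0.082 = 4385.366; AUC_ev,0→∞ = 4167.2 + 4385.366 = 8552.566 µg/L·hr
F = (AUC_ev/D_ev)/(AUC_iv/D_iv) = (8552.566/50)/(5776.03/25) = 171.05132/231.0412 = 0.7403

F = 0.740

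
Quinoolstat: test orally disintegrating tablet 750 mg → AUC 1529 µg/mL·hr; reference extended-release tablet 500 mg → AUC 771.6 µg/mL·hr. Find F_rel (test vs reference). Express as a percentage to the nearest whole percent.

F_rel = 132%

F_rel = (AUC_test/D_test) / (AUC_ref/D_ref)
      = (1529/750) / (771.6/500)
      = 2.03867 / 1.5432 = 1.3211 = 132.11%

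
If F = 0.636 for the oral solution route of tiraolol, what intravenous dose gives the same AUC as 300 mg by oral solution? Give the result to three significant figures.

Systemic exposure from an extravascular dose = F × D_ev, so the equivalent IV dose is F × D_ev.
D_iv = F × D_ev = 0.636 × 300 = 190.8 mg

D_iv = 191 mg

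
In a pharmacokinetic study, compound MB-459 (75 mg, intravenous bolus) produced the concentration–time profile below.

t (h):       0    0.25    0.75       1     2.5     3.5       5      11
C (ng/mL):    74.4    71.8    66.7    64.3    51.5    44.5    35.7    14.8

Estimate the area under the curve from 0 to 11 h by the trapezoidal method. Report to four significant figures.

AUC = 415.8 ng/mL·h

Trapezoidal AUC_0→11:
  [0→0.25]: (74.4+71.8)/2 × 0.25 = 18.275
  [0.25→0.75]: (71.8+66.7)/2 × 0.5 = 34.625
  [0.75→1]: (66.7+64.3)/2 × 0.25 = 16.375
  [1→2.5]: (64.3+51.5)/2 × 1.5 = 86.85
  [2.5→3.5]: (51.5+44.5)/2 × 1 = 48.0
  [3.5→5]: (44.5+35.7)/2 × 1.5 = 60.15
  [5→11]: (35.7+14.8)/2 × 6 = 151.5
  Sum = 415.775 ng/mL·h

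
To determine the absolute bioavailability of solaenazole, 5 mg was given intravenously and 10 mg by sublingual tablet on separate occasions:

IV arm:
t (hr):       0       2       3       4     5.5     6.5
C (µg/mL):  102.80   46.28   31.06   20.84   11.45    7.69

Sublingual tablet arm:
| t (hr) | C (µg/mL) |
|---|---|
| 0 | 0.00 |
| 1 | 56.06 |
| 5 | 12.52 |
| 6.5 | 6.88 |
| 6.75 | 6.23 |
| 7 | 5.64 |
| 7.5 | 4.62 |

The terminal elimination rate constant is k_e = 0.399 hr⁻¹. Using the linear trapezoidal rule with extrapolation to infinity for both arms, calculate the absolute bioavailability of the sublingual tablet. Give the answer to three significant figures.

F = 0.369

Trapezoidal AUC_0→6.5 (IV):
  [0→2]: (102.80+46.28)/2 × 2 = 149.08
  [2→3]: (46.28+31.06)/2 × 1 = 38.67
  [3→4]: (31.06+20.84)/2 × 1 = 25.95
  [4→5.5]: (20.84+11.45)/2 × 1.5 = 24.2175
  [5.5→6.5]: (11.45+7.69)/2 × 1 = 9.57
  Sum = 247.4875 µg/mL·hr
IV tail: 7.69/0.399 = 19.273; AUC_iv,0→∞ = 247.4875 + 19.273 = 266.7605 µg/mL·hr
Trapezoidal AUC_0→7.5 (sublingual tablet):
  [0→1]: (0.00+56.06)/2 × 1 = 28.03
  [1→5]: (56.06+12.52)/2 × 4 = 137.16
  [5→6.5]: (12.52+6.88)/2 × 1.5 = 14.55
  [6.5→6.75]: (6.88+6.23)/2 × 0.25 = 1.63875
  [6.75→7]: (6.23+5.64)/2 × 0.25 = 1.48375
  [7→7.5]: (5.64+4.62)/2 × 0.5 = 2.565
  Sum = 185.4275 µg/mL·hr
sublingual tablet tail: 4.62/0.399 = 11.579; AUC_ev,0→∞ = 185.4275 + 11.579 = 197.0065 µg/mL·hr
F = (AUC_ev/D_ev)/(AUC_iv/D_iv) = (197.0065/10)/(266.7605/5) = 19.70065/53.3521 = 0.3693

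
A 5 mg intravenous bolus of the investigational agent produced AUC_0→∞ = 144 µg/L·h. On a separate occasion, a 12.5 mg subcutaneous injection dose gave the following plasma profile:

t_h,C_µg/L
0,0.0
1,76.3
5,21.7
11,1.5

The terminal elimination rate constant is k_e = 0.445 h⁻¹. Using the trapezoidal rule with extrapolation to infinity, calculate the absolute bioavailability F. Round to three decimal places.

F = 0.853

Trapezoidal AUC_0→11 (subcutaneous injection):
  [0→1]: (0.0+76.3)/2 × 1 = 38.15
  [1→5]: (76.3+21.7)/2 × 4 = 196.0
  [5→11]: (21.7+1.5)/2 × 6 = 69.6
  Sum = 303.75 µg/L·h
Tail: C_last/k_e = 1.5/0.445 = 3.371
AUC_0→∞ (subcutaneous injection) = 303.75 + 3.371 = 307.121 µg/L·h
F = (AUC_ev/D_ev)/(AUC_iv/D_iv) = (307.121/12.5)/(144/5) = 24.56968/28.8 = 0.8531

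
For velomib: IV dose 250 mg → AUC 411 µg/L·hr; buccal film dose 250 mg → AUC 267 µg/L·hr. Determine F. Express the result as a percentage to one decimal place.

F = 65.0%

F = (AUC_ev / D_ev) / (AUC_iv / D_iv)
  = (267/250) / (411/250)
  = 1.068 / 1.644 = 0.6496
  = 64.96%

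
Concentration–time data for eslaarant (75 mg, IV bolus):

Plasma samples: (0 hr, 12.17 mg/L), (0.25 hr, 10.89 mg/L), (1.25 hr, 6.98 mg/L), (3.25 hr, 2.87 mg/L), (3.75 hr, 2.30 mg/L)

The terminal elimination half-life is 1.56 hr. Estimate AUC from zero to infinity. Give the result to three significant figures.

AUC = 28.1 mg/L·hr

Trapezoidal AUC_0→3.75:
  [0→0.25]: (12.17+10.89)/2 × 0.25 = 2.8825
  [0.25→1.25]: (10.89+6.98)/2 × 1 = 8.935
  [1.25→3.25]: (6.98+2.87)/2 × 2 = 9.85
  [3.25→3.75]: (2.87+2.30)/2 × 0.5 = 1.2925
  Sum = 22.96 mg/L·hr
k_e = ln2 / t½ = 0.693147 / 1.56 = 0.4443 hr^-1
Extrapolated tail: C_last / k_e = 2.30 / 0.4443 = 5.177
AUC_0→∞ = 22.96 + 5.177 = 28.137 mg/L·hr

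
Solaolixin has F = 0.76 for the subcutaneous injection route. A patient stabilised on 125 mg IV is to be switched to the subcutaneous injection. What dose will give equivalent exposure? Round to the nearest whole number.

D_subcutaneous = 164 mg

For equal systemic exposure: F × D_ev = D_iv
D_ev = D_iv / F = 125 / 0.76 = 164.474 mg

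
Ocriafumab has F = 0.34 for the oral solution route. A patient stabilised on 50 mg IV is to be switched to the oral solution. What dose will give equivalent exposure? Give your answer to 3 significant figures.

For equal systemic exposure: F × D_ev = D_iv
D_ev = D_iv / F = 50 / 0.34 = 147.059 mg

D_oral = 147 mg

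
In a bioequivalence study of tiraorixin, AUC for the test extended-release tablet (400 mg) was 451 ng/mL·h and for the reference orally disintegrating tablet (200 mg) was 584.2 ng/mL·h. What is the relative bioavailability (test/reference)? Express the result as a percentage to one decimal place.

F_rel = 38.6%

F_rel = (AUC_test/D_test) / (AUC_ref/D_ref)
      = (451/400) / (584.2/200)
      = 1.1275 / 2.921 = 0.3860 = 38.60%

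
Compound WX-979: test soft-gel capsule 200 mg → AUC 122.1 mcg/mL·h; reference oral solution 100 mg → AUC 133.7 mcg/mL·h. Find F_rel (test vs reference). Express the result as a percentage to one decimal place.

F_rel = (AUC_test/D_test) / (AUC_ref/D_ref)
      = (122.1/200) / (133.7/100)
      = 0.6105 / 1.337 = 0.4566 = 45.66%

F_rel = 45.7%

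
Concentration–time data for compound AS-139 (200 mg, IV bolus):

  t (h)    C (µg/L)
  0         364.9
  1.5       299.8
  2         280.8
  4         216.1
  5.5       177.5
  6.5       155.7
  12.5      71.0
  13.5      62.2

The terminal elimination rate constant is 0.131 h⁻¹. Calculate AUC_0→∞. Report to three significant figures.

AUC = 2820 µg/L·h

Trapezoidal AUC_0→13.5:
  [0→1.5]: (364.9+299.8)/2 × 1.5 = 498.525
  [1.5→2]: (299.8+280.8)/2 × 0.5 = 145.15
  [2→4]: (280.8+216.1)/2 × 2 = 496.9
  [4→5.5]: (216.1+177.5)/2 × 1.5 = 295.2
  [5.5→6.5]: (177.5+155.7)/2 × 1 = 166.6
  [6.5→12.5]: (155.7+71.0)/2 × 6 = 680.1
  [12.5→13.5]: (71.0+62.2)/2 × 1 = 66.6
  Sum = 2349.075 µg/L·h
Extrapolated tail: C_last / k_e = 62.2 / 0.131 = 474.809
AUC_0→∞ = 2349.075 + 474.809 = 2823.884 µg/L·h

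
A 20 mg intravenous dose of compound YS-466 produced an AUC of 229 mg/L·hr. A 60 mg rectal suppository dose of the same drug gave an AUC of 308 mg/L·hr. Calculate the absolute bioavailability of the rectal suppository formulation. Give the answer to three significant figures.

F = (AUC_ev / D_ev) / (AUC_iv / D_iv)
  = (308/60) / (229/20)
  = 5.13333 / 11.45 = 0.4483

F = 0.448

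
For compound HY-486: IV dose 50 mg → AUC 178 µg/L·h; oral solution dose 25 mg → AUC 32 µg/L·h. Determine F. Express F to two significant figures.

F = (AUC_ev / D_ev) / (AUC_iv / D_iv)
  = (32/25) / (178/50)
  = 1.28 / 3.56 = 0.3596

F = 0.36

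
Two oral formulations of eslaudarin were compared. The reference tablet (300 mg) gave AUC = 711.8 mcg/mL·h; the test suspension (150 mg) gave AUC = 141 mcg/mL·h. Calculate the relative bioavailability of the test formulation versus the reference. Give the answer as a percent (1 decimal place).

F_rel = (AUC_test/D_test) / (AUC_ref/D_ref)
      = (141/150) / (711.8/300)
      = 0.94 / 2.37267 = 0.3962 = 39.62%

F_rel = 39.6%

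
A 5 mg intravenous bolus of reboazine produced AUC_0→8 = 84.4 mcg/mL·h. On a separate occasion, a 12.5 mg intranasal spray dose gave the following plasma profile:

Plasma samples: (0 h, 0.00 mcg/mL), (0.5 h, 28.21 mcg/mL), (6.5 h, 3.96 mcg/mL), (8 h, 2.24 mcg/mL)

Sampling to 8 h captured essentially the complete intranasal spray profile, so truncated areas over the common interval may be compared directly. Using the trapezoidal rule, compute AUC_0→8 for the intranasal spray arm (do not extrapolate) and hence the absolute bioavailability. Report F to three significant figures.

Trapezoidal AUC_0→8 (intranasal spray):
  [0→0.5]: (0.00+28.21)/2 × 0.5 = 7.0525
  [0.5→6.5]: (28.21+3.96)/2 × 6 = 96.51
  [6.5→8]: (3.96+2.24)/2 × 1.5 = 4.65
  Sum = 108.2125 mcg/mL·h
F = (AUC_ev/D_ev)/(AUC_iv/D_iv) = (108.2125/12.5)/(84.4/5) = 8.657/16.88 = 0.5129

F = 0.513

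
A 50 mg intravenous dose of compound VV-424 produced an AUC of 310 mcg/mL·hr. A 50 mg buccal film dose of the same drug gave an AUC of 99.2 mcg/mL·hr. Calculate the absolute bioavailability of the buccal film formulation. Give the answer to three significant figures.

F = (AUC_ev / D_ev) / (AUC_iv / D_iv)
  = (99.2/50) / (310/50)
  = 1.984 / 6.2 = 0.3200

F = 0.320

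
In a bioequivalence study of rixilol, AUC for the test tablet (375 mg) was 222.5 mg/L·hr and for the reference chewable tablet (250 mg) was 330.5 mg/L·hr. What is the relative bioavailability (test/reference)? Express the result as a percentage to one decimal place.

F_rel = 44.9%

F_rel = (AUC_test/D_test) / (AUC_ref/D_ref)
      = (222.5/375) / (330.5/250)
      = 0.593333 / 1.322 = 0.4488 = 44.88%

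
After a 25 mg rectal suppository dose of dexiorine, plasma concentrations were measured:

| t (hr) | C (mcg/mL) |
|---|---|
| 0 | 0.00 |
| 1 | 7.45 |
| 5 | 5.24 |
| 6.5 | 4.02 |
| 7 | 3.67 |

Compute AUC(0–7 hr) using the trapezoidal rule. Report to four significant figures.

AUC = 37.97 mcg/mL·hr

Trapezoidal AUC_0→7:
  [0→1]: (0.00+7.45)/2 × 1 = 3.725
  [1→5]: (7.45+5.24)/2 × 4 = 25.38
  [5→6.5]: (5.24+4.02)/2 × 1.5 = 6.945
  [6.5→7]: (4.02+3.67)/2 × 0.5 = 1.9225
  Sum = 37.9725 mcg/mL·hr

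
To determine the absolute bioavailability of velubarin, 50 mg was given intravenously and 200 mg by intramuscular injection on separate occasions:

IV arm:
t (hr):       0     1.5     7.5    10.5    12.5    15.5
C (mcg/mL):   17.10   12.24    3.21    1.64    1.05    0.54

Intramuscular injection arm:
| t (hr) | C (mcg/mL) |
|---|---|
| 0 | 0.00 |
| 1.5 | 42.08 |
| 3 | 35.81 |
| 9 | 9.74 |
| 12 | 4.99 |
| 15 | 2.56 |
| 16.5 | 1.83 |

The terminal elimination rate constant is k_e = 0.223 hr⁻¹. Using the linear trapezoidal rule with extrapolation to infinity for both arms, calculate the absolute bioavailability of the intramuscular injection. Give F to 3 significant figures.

Trapezoidal AUC_0→15.5 (IV):
  [0→1.5]: (17.10+12.24)/2 × 1.5 = 22.005
  [1.5→7.5]: (12.24+3.21)/2 × 6 = 46.35
  [7.5→10.5]: (3.21+1.64)/2 × 3 = 7.275
  [10.5→12.5]: (1.64+1.05)/2 × 2 = 2.69
  [12.5→15.5]: (1.05+0.54)/2 × 3 = 2.385
  Sum = 80.705 mcg/mL·hr
IV tail: 0.54/0.223 = 2.422; AUC_iv,0→∞ = 80.705 + 2.422 = 83.127 mcg/mL·hr
Trapezoidal AUC_0→16.5 (intramuscular injection):
  [0→1.5]: (0.00+42.08)/2 × 1.5 = 31.56
  [1.5→3]: (42.08+35.81)/2 × 1.5 = 58.4175
  [3→9]: (35.81+9.74)/2 × 6 = 136.65
  [9→12]: (9.74+4.99)/2 × 3 = 22.095
  [12→15]: (4.99+2.56)/2 × 3 = 11.325
  [15→16.5]: (2.56+1.83)/2 × 1.5 = 3.2925
  Sum = 263.34 mcg/mL·hr
intramuscular injection tail: 1.83/0.223 = 8.206; AUC_ev,0→∞ = 263.34 + 8.206 = 271.546 mcg/mL·hr
F = (AUC_ev/D_ev)/(AUC_iv/D_iv) = (271.546/200)/(83.127/50) = 1.35773/1.66254 = 0.8167

F = 0.817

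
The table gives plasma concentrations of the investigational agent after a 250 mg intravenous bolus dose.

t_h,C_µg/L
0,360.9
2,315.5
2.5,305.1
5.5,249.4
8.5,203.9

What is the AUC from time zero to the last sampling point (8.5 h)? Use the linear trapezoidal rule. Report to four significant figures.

AUC = 2343 µg/L·h

Trapezoidal AUC_0→8.5:
  [0→2]: (360.9+315.5)/2 × 2 = 676.4
  [2→2.5]: (315.5+305.1)/2 × 0.5 = 155.15
  [2.5→5.5]: (305.1+249.4)/2 × 3 = 831.75
  [5.5→8.5]: (249.4+203.9)/2 × 3 = 679.95
  Sum = 2343.25 µg/L·h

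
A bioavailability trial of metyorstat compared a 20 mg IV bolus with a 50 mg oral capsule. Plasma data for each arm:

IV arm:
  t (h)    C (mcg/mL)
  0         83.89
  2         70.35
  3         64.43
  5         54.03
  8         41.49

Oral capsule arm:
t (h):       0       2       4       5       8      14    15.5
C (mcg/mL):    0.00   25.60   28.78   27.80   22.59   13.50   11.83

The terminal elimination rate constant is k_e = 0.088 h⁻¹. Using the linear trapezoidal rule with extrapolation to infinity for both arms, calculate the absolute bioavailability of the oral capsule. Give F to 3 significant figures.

Trapezoidal AUC_0→8 (IV):
  [0→2]: (83.89+70.35)/2 × 2 = 154.24
  [2→3]: (70.35+64.43)/2 × 1 = 67.39
  [3→5]: (64.43+54.03)/2 × 2 = 118.46
  [5→8]: (54.03+41.49)/2 × 3 = 143.28
  Sum = 483.37 mcg/mL·h
IV tail: 41.49/0.088 = 471.477; AUC_iv,0→∞ = 483.37 + 471.477 = 954.847 mcg/mL·h
Trapezoidal AUC_0→15.5 (oral capsule):
  [0→2]: (0.00+25.60)/2 × 2 = 25.6
  [2→4]: (25.60+28.78)/2 × 2 = 54.38
  [4→5]: (28.78+27.80)/2 × 1 = 28.29
  [5→8]: (27.80+22.59)/2 × 3 = 75.585
  [8→14]: (22.59+13.50)/2 × 6 = 108.27
  [14→15.5]: (13.50+11.83)/2 × 1.5 = 18.9975
  Sum = 311.1225 mcg/mL·h
oral capsule tail: 11.83/0.088 = 134.432; AUC_ev,0→∞ = 311.1225 + 134.432 = 445.5545 mcg/mL·h
F = (AUC_ev/D_ev)/(AUC_iv/D_iv) = (445.5545/50)/(954.847/20) = 8.91109/47.74235 = 0.1866

F = 0.187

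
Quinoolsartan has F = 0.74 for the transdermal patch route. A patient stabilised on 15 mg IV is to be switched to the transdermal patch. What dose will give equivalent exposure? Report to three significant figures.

D_transdermal = 20.3 mg

For equal systemic exposure: F × D_ev = D_iv
D_ev = D_iv / F = 15 / 0.74 = 20.2703 mg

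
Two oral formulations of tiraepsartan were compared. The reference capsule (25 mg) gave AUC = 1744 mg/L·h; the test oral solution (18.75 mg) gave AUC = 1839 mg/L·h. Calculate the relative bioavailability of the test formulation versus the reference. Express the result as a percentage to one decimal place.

F_rel = (AUC_test/D_test) / (AUC_ref/D_ref)
      = (1839/18.75) / (1744/25)
      = 98.08 / 69.76 = 1.4060 = 140.60%

F_rel = 140.6%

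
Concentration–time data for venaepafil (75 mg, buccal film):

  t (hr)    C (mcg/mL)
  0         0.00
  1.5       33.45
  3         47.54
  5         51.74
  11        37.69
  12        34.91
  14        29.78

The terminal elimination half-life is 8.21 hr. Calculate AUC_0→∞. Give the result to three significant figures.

Trapezoidal AUC_0→14:
  [0→1.5]: (0.00+33.45)/2 × 1.5 = 25.0875
  [1.5→3]: (33.45+47.54)/2 × 1.5 = 60.7425
  [3→5]: (47.54+51.74)/2 × 2 = 99.28
  [5→11]: (51.74+37.69)/2 × 6 = 268.29
  [11→12]: (37.69+34.91)/2 × 1 = 36.3
  [12→14]: (34.91+29.78)/2 × 2 = 64.69
  Sum = 554.39 mcg/mL·hr
k_e = ln2 / t½ = 0.693147 / 8.21 = 0.0844 hr^-1
Extrapolated tail: C_last / k_e = 29.78 / 0.0844 = 352.844
AUC_0→∞ = 554.39 + 352.844 = 907.234 mcg/mL·hr

AUC = 907 mcg/mL·hr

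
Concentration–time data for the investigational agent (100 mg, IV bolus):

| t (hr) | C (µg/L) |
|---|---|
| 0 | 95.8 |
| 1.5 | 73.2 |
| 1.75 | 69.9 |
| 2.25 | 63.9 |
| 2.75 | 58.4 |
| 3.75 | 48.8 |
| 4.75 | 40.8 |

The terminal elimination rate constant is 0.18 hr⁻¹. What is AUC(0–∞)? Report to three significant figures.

Trapezoidal AUC_0→4.75:
  [0→1.5]: (95.8+73.2)/2 × 1.5 = 126.75
  [1.5→1.75]: (73.2+69.9)/2 × 0.25 = 17.8875
  [1.75→2.25]: (69.9+63.9)/2 × 0.5 = 33.45
  [2.25→2.75]: (63.9+58.4)/2 × 0.5 = 30.575
  [2.75→3.75]: (58.4+48.8)/2 × 1 = 53.6
  [3.75→4.75]: (48.8+40.8)/2 × 1 = 44.8
  Sum = 307.0625 µg/L·hr
Extrapolated tail: C_last / k_e = 40.8 / 0.18 = 226.667
AUC_0→∞ = 307.0625 + 226.667 = 533.7295 µg/L·hr

AUC = 534 µg/L·hr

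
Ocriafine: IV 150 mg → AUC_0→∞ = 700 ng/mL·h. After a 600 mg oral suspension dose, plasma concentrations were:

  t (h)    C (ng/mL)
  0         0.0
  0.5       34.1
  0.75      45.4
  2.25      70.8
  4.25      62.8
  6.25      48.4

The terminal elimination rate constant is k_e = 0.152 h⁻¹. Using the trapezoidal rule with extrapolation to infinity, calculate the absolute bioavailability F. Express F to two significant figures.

F = 0.24

Trapezoidal AUC_0→6.25 (oral suspension):
  [0→0.5]: (0.0+34.1)/2 × 0.5 = 8.525
  [0.5→0.75]: (34.1+45.4)/2 × 0.25 = 9.9375
  [0.75→2.25]: (45.4+70.8)/2 × 1.5 = 87.15
  [2.25→4.25]: (70.8+62.8)/2 × 2 = 133.6
  [4.25→6.25]: (62.8+48.4)/2 × 2 = 111.2
  Sum = 350.4125 ng/mL·h
Tail: C_last/k_e = 48.4/0.152 = 318.421
AUC_0→∞ (oral suspension) = 350.4125 + 318.421 = 668.8335 ng/mL·h
F = (AUC_ev/D_ev)/(AUC_iv/D_iv) = (668.8335/600)/(700/150) = 1.1147225/4.66667 = 0.2389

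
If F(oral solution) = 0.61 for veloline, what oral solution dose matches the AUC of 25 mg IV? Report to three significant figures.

D_oral = 41.0 mg

For equal systemic exposure: F × D_ev = D_iv
D_ev = D_iv / F = 25 / 0.61 = 40.9836 mg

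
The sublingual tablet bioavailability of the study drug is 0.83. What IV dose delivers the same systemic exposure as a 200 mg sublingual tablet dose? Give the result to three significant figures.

D_iv = 166 mg

Systemic exposure from an extravascular dose = F × D_ev, so the equivalent IV dose is F × D_ev.
D_iv = F × D_ev = 0.83 × 200 = 166 mg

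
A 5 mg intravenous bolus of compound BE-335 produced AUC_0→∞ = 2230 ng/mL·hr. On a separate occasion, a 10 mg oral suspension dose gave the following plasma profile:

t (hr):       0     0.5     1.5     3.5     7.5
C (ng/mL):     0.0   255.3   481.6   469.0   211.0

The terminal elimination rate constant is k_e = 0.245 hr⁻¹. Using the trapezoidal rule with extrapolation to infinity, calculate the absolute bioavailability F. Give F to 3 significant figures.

Trapezoidal AUC_0→7.5 (oral suspension):
  [0→0.5]: (0.0+255.3)/2 × 0.5 = 63.825
  [0.5→1.5]: (255.3+481.6)/2 × 1 = 368.45
  [1.5→3.5]: (481.6+469.0)/2 × 2 = 950.6
  [3.5→7.5]: (469.0+211.0)/2 × 4 = 1360.0
  Sum = 2742.875 ng/mL·hr
Tail: C_last/k_e = 211.0/0.245 = 861.224
AUC_0→∞ (oral suspension) = 2742.875 + 861.224 = 3604.099 ng/mL·hr
F = (AUC_ev/D_ev)/(AUC_iv/D_iv) = (3604.099/10)/(2230/5) = 360.4099/446 = 0.8081

F = 0.808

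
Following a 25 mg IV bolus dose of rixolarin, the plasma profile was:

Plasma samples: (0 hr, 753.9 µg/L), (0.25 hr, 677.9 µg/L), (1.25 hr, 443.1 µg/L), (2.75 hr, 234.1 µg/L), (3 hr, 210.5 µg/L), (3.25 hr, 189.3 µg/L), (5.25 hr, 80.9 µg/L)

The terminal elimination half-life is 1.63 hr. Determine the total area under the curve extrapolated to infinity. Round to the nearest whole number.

Trapezoidal AUC_0→5.25:
  [0→0.25]: (753.9+677.9)/2 × 0.25 = 178.975
  [0.25→1.25]: (677.9+443.1)/2 × 1 = 560.5
  [1.25→2.75]: (443.1+234.1)/2 × 1.5 = 507.9
  [2.75→3]: (234.1+210.5)/2 × 0.25 = 55.575
  [3→3.25]: (210.5+189.3)/2 × 0.25 = 49.975
  [3.25→5.25]: (189.3+80.9)/2 × 2 = 270.2
  Sum = 1623.125 µg/L·hr
k_e = ln2 / t½ = 0.693147 / 1.63 = 0.4252 hr^-1
Extrapolated tail: C_last / k_e = 80.9 / 0.4252 = 190.263
AUC_0→∞ = 1623.125 + 190.263 = 1813.388 µg/L·hr

AUC = 1813 µg/L·hr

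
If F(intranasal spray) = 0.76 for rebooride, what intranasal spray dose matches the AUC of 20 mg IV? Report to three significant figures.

D_intranasal = 26.3 mg

For equal systemic exposure: F × D_ev = D_iv
D_ev = D_iv / F = 20 / 0.76 = 26.3158 mg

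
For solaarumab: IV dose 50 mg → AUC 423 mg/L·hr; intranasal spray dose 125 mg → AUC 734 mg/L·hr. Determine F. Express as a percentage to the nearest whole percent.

F = 69%

F = (AUC_ev / D_ev) / (AUC_iv / D_iv)
  = (734/125) / (423/50)
  = 5.872 / 8.46 = 0.6941
  = 69.41%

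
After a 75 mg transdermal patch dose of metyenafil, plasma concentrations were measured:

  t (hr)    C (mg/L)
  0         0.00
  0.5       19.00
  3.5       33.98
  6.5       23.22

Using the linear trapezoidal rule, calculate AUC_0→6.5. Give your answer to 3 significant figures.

AUC = 170 mg/L·hr

Trapezoidal AUC_0→6.5:
  [0→0.5]: (0.00+19.00)/2 × 0.5 = 4.75
  [0.5→3.5]: (19.00+33.98)/2 × 3 = 79.47
  [3.5→6.5]: (33.98+23.22)/2 × 3 = 85.8
  Sum = 170.02 mg/L·hr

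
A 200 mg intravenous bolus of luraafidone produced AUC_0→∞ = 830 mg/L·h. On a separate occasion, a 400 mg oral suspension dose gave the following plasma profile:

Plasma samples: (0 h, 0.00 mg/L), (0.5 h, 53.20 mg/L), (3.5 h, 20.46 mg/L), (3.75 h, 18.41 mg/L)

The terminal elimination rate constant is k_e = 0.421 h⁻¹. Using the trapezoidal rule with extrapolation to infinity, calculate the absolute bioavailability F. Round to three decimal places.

Trapezoidal AUC_0→3.75 (oral suspension):
  [0→0.5]: (0.00+53.20)/2 × 0.5 = 13.3
  [0.5→3.5]: (53.20+20.46)/2 × 3 = 110.49
  [3.5→3.75]: (20.46+18.41)/2 × 0.25 = 4.85875
  Sum = 128.64875 mg/L·h
Tail: C_last/k_e = 18.41/0.421 = 43.729
AUC_0→∞ (oral suspension) = 128.64875 + 43.729 = 172.37775 mg/L·h
F = (AUC_ev/D_ev)/(AUC_iv/D_iv) = (172.37775/400)/(830/200) = 0.430944/4.15 = 0.1038

F = 0.104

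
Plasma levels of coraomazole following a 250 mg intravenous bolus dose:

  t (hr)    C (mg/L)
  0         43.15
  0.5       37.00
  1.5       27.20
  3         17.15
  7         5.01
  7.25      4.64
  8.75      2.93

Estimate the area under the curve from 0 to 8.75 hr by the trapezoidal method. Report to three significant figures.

Trapezoidal AUC_0→8.75:
  [0→0.5]: (43.15+37.00)/2 × 0.5 = 20.0375
  [0.5→1.5]: (37.00+27.20)/2 × 1 = 32.1
  [1.5→3]: (27.20+17.15)/2 × 1.5 = 33.2625
  [3→7]: (17.15+5.01)/2 × 4 = 44.32
  [7→7.25]: (5.01+4.64)/2 × 0.25 = 1.20625
  [7.25→8.75]: (4.64+2.93)/2 × 1.5 = 5.6775
  Sum = 136.60375 mg/L·hr

AUC = 137 mg/L·hr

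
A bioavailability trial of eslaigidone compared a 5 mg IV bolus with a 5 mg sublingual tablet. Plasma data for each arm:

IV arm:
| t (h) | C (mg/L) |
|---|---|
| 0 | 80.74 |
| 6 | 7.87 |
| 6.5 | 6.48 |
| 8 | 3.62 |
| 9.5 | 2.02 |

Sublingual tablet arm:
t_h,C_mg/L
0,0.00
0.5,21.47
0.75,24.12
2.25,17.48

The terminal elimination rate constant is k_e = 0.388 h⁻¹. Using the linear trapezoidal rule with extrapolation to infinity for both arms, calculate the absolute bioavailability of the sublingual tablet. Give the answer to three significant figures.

F = 0.305

Trapezoidal AUC_0→9.5 (IV):
  [0→6]: (80.74+7.87)/2 × 6 = 265.83
  [6→6.5]: (7.87+6.48)/2 × 0.5 = 3.5875
  [6.5→8]: (6.48+3.62)/2 × 1.5 = 7.575
  [8→9.5]: (3.62+2.02)/2 × 1.5 = 4.23
  Sum = 281.2225 mg/L·h
IV tail: 2.02/0.388 = 5.206; AUC_iv,0→∞ = 281.2225 + 5.206 = 286.4285 mg/L·h
Trapezoidal AUC_0→2.25 (sublingual tablet):
  [0→0.5]: (0.00+21.47)/2 × 0.5 = 5.3675
  [0.5→0.75]: (21.47+24.12)/2 × 0.25 = 5.69875
  [0.75→2.25]: (24.12+17.48)/2 × 1.5 = 31.2
  Sum = 42.26625 mg/L·h
sublingual tablet tail: 17.48/0.388 = 45.052; AUC_ev,0→∞ = 42.26625 + 45.052 = 87.31825 mg/L·h
F = (AUC_ev/D_ev)/(AUC_iv/D_iv) = (87.31825/5)/(286.4285/5) = 17.46365/57.2857 = 0.3049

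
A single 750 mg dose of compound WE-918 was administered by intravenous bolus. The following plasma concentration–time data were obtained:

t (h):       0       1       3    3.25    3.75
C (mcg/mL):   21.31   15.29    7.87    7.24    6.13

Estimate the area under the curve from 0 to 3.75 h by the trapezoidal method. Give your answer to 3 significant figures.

Trapezoidal AUC_0→3.75:
  [0→1]: (21.31+15.29)/2 × 1 = 18.3
  [1→3]: (15.29+7.87)/2 × 2 = 23.16
  [3→3.25]: (7.87+7.24)/2 × 0.25 = 1.88875
  [3.25→3.75]: (7.24+6.13)/2 × 0.5 = 3.3425
  Sum = 46.69125 mcg/mL·h

AUC = 46.7 mcg/mL·h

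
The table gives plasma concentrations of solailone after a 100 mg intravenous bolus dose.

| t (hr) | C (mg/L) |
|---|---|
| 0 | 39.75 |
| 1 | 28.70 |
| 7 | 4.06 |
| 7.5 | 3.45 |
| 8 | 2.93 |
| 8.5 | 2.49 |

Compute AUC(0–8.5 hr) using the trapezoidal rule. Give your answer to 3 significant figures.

AUC = 137 mg/L·hr

Trapezoidal AUC_0→8.5:
  [0→1]: (39.75+28.70)/2 × 1 = 34.225
  [1→7]: (28.70+4.06)/2 × 6 = 98.28
  [7→7.5]: (4.06+3.45)/2 × 0.5 = 1.8775
  [7.5→8]: (3.45+2.93)/2 × 0.5 = 1.595
  [8→8.5]: (2.93+2.49)/2 × 0.5 = 1.355
  Sum = 137.3325 mg/L·hr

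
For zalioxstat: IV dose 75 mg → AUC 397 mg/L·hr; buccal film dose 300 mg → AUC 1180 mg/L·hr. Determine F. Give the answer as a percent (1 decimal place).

F = 74.3%

F = (AUC_ev / D_ev) / (AUC_iv / D_iv)
  = (1180/300) / (397/75)
  = 3.93333 / 5.29333 = 0.7431
  = 74.31%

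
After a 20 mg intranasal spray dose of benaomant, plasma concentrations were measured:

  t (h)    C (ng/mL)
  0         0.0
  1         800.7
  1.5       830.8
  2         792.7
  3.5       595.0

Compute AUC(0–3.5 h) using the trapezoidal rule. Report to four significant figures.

AUC = 2255 ng/mL·h

Trapezoidal AUC_0→3.5:
  [0→1]: (0.0+800.7)/2 × 1 = 400.35
  [1→1.5]: (800.7+830.8)/2 × 0.5 = 407.875
  [1.5→2]: (830.8+792.7)/2 × 0.5 = 405.875
  [2→3.5]: (792.7+595.0)/2 × 1.5 = 1040.775
  Sum = 2254.875 ng/mL·h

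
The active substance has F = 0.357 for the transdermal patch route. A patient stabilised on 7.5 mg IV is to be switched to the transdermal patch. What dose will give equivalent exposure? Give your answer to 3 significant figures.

D_transdermal = 21.0 mg

For equal systemic exposure: F × D_ev = D_iv
D_ev = D_iv / F = 7.5 / 0.357 = 21.0084 mg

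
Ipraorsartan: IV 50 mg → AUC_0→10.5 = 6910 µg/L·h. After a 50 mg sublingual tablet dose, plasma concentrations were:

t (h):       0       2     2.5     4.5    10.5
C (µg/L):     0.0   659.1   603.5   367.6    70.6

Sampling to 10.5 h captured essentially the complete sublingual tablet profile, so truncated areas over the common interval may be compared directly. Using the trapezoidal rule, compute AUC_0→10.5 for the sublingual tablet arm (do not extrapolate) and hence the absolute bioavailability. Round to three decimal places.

Trapezoidal AUC_0→10.5 (sublingual tablet):
  [0→2]: (0.0+659.1)/2 × 2 = 659.1
  [2→2.5]: (659.1+603.5)/2 × 0.5 = 315.65
  [2.5→4.5]: (603.5+367.6)/2 × 2 = 971.1
  [4.5→10.5]: (367.6+70.6)/2 × 6 = 1314.6
  Sum = 3260.45 µg/L·h
F = (AUC_ev/D_ev)/(AUC_iv/D_iv) = (3260.45/50)/(6910/50) = 65.209/138.2 = 0.4718

F = 0.472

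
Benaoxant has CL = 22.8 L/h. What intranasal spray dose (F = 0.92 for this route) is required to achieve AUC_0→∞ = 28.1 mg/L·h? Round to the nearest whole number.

Dose = CL × AUC_0→∞ / F
     = 22.8 × 28.1 / 0.92 = 696.391 mg

Dose = 696 mg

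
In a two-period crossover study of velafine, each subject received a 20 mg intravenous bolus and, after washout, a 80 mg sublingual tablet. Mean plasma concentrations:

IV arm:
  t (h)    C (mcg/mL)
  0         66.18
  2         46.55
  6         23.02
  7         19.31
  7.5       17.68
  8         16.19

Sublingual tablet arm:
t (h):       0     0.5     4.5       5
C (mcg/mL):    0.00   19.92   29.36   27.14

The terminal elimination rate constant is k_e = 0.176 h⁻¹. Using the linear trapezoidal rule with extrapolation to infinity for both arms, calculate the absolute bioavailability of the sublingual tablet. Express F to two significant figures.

Trapezoidal AUC_0→8 (IV):
  [0→2]: (66.18+46.55)/2 × 2 = 112.73
  [2→6]: (46.55+23.02)/2 × 4 = 139.14
  [6→7]: (23.02+19.31)/2 × 1 = 21.165
  [7→7.5]: (19.31+17.68)/2 × 0.5 = 9.2475
  [7.5→8]: (17.68+16.19)/2 × 0.5 = 8.4675
  Sum = 290.75 mcg/mL·h
IV tail: 16.19/0.176 = 91.989; AUC_iv,0→∞ = 290.75 + 91.989 = 382.739 mcg/mL·h
Trapezoidal AUC_0→5 (sublingual tablet):
  [0→0.5]: (0.00+19.92)/2 × 0.5 = 4.98
  [0.5→4.5]: (19.92+29.36)/2 × 4 = 98.56
  [4.5→5]: (29.36+27.14)/2 × 0.5 = 14.125
  Sum = 117.665 mcg/mL·h
sublingual tablet tail: 27.14/0.176 = 154.205; AUC_ev,0→∞ = 117.665 + 154.205 = 271.87 mcg/mL·h
F = (AUC_ev/D_ev)/(AUC_iv/D_iv) = (271.87/80)/(382.739/20) = 3.398375/19.13695 = 0.1776

F = 0.18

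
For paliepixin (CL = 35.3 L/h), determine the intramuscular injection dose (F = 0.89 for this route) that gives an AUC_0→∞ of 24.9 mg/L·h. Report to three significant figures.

Dose = CL × AUC_0→∞ / F
     = 35.3 × 24.9 / 0.89 = 987.607 mg

Dose = 988 mg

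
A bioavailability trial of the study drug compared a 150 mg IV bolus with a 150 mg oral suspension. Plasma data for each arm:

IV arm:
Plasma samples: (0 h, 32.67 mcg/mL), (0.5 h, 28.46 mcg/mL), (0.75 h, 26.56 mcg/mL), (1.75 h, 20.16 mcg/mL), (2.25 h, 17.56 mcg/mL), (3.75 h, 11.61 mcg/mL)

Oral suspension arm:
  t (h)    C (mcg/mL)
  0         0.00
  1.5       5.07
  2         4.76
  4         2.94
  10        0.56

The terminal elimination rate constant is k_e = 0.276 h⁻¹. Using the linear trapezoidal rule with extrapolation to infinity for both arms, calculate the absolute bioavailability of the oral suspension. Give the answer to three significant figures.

F = 0.223

Trapezoidal AUC_0→3.75 (IV):
  [0→0.5]: (32.67+28.46)/2 × 0.5 = 15.2825
  [0.5→0.75]: (28.46+26.56)/2 × 0.25 = 6.8775
  [0.75→1.75]: (26.56+20.16)/2 × 1 = 23.36
  [1.75→2.25]: (20.16+17.56)/2 × 0.5 = 9.43
  [2.25→3.75]: (17.56+11.61)/2 × 1.5 = 21.8775
  Sum = 76.8275 mcg/mL·h
IV tail: 11.61/0.276 = 42.065; AUC_iv,0→∞ = 76.8275 + 42.065 = 118.8925 mcg/mL·h
Trapezoidal AUC_0→10 (oral suspension):
  [0→1.5]: (0.00+5.07)/2 × 1.5 = 3.8025
  [1.5→2]: (5.07+4.76)/2 × 0.5 = 2.4575
  [2→4]: (4.76+2.94)/2 × 2 = 7.7
  [4→10]: (2.94+0.56)/2 × 6 = 10.5
  Sum = 24.46 mcg/mL·h
oral suspension tail: 0.56/0.276 = 2.029; AUC_ev,0→∞ = 24.46 + 2.029 = 26.489 mcg/mL·h
F = (AUC_ev/D_ev)/(AUC_iv/D_iv) = (26.489/150)/(118.8925/150) = 0.176593/0.792617 = 0.2228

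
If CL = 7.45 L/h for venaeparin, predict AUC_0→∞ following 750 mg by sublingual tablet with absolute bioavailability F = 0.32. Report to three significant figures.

AUC = 32.2 mg/L·h

AUC_0→∞ = F × Dose / CL
        = 0.32 × 750 / 7.45 = 32.2148 mg/L·h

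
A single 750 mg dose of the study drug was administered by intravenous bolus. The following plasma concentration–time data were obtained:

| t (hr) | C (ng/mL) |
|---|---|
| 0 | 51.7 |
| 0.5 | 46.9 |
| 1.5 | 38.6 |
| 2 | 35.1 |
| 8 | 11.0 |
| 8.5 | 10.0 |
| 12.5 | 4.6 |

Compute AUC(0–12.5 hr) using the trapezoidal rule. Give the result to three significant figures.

Trapezoidal AUC_0→12.5:
  [0→0.5]: (51.7+46.9)/2 × 0.5 = 24.65
  [0.5→1.5]: (46.9+38.6)/2 × 1 = 42.75
  [1.5→2]: (38.6+35.1)/2 × 0.5 = 18.425
  [2→8]: (35.1+11.0)/2 × 6 = 138.3
  [8→8.5]: (11.0+10.0)/2 × 0.5 = 5.25
  [8.5→12.5]: (10.0+4.6)/2 × 4 = 29.2
  Sum = 258.575 ng/mL·hr

AUC = 259 ng/mL·hr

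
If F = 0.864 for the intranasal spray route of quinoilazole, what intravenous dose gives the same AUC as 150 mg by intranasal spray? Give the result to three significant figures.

Systemic exposure from an extravascular dose = F × D_ev, so the equivalent IV dose is F × D_ev.
D_iv = F × D_ev = 0.864 × 150 = 129.6 mg

D_iv = 130 mg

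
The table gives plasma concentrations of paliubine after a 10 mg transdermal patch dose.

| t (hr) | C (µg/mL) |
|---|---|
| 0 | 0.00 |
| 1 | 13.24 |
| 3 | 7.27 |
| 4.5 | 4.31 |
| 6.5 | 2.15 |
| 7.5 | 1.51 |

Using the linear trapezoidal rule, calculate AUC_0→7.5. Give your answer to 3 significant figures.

Trapezoidal AUC_0→7.5:
  [0→1]: (0.00+13.24)/2 × 1 = 6.62
  [1→3]: (13.24+7.27)/2 × 2 = 20.51
  [3→4.5]: (7.27+4.31)/2 × 1.5 = 8.685
  [4.5→6.5]: (4.31+2.15)/2 × 2 = 6.46
  [6.5→7.5]: (2.15+1.51)/2 × 1 = 1.83
  Sum = 44.105 µg/mL·hr

AUC = 44.1 µg/mL·hr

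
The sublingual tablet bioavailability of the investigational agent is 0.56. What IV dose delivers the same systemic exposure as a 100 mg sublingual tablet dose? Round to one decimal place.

D_iv = 56.0 mg

Systemic exposure from an extravascular dose = F × D_ev, so the equivalent IV dose is F × D_ev.
D_iv = F × D_ev = 0.56 × 100 = 56 mg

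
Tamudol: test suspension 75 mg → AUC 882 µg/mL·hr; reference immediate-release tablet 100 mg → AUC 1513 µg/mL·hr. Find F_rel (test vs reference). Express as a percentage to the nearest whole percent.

F_rel = 78%

F_rel = (AUC_test/D_test) / (AUC_ref/D_ref)
      = (882/75) / (1513/100)
      = 11.76 / 15.13 = 0.7773 = 77.73%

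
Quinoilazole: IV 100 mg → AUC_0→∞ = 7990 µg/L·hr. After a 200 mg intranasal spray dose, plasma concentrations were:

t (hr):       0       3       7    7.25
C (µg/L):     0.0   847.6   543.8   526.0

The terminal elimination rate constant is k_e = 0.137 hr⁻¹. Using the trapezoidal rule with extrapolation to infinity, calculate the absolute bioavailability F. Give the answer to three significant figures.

Trapezoidal AUC_0→7.25 (intranasal spray):
  [0→3]: (0.0+847.6)/2 × 3 = 1271.4
  [3→7]: (847.6+543.8)/2 × 4 = 2782.8
  [7→7.25]: (543.8+526.0)/2 × 0.25 = 133.725
  Sum = 4187.925 µg/L·hr
Tail: C_last/k_e = 526.0/0.137 = 3839.416
AUC_0→∞ (intranasal spray) = 4187.925 + 3839.416 = 8027.341 µg/L·hr
F = (AUC_ev/D_ev)/(AUC_iv/D_iv) = (8027.341/200)/(7990/100) = 40.136705/79.9 = 0.5023

F = 0.502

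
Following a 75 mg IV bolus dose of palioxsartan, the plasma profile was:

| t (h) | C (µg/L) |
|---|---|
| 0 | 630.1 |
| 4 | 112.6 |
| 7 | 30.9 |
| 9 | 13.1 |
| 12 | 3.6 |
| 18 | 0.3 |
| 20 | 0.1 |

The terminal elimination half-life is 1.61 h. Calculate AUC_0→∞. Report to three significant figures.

AUC = 1780 µg/L·h

Trapezoidal AUC_0→20:
  [0→4]: (630.1+112.6)/2 × 4 = 1485.4
  [4→7]: (112.6+30.9)/2 × 3 = 215.25
  [7→9]: (30.9+13.1)/2 × 2 = 44.0
  [9→12]: (13.1+3.6)/2 × 3 = 25.05
  [12→18]: (3.6+0.3)/2 × 6 = 11.7
  [18→20]: (0.3+0.1)/2 × 2 = 0.4
  Sum = 1781.8 µg/L·h
k_e = ln2 / t½ = 0.693147 / 1.61 = 0.4305 h^-1
Extrapolated tail: C_last / k_e = 0.1 / 0.4305 = 0.232
AUC_0→∞ = 1781.8 + 0.232 = 1782.032 µg/L·h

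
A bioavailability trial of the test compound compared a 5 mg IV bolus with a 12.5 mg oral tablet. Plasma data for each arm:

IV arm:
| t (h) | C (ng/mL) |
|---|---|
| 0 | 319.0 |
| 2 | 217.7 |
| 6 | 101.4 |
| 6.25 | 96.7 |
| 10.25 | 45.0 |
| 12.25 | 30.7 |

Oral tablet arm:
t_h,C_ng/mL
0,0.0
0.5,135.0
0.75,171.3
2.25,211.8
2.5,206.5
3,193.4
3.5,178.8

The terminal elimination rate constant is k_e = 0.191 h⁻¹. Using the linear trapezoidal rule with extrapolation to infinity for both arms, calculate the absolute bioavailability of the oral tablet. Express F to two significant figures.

F = 0.36

Trapezoidal AUC_0→12.25 (IV):
  [0→2]: (319.0+217.7)/2 × 2 = 536.7
  [2→6]: (217.7+101.4)/2 × 4 = 638.2
  [6→6.25]: (101.4+96.7)/2 × 0.25 = 24.7625
  [6.25→10.25]: (96.7+45.0)/2 × 4 = 283.4
  [10.25→12.25]: (45.0+30.7)/2 × 2 = 75.7
  Sum = 1558.7625 ng/mL·h
IV tail: 30.7/0.191 = 160.733; AUC_iv,0→∞ = 1558.7625 + 160.733 = 1719.4955 ng/mL·h
Trapezoidal AUC_0→3.5 (oral tablet):
  [0→0.5]: (0.0+135.0)/2 × 0.5 = 33.75
  [0.5→0.75]: (135.0+171.3)/2 × 0.25 = 38.2875
  [0.75→2.25]: (171.3+211.8)/2 × 1.5 = 287.325
  [2.25→2.5]: (211.8+206.5)/2 × 0.25 = 52.2875
  [2.5→3]: (206.5+193.4)/2 × 0.5 = 99.975
  [3→3.5]: (193.4+178.8)/2 × 0.5 = 93.05
  Sum = 604.675 ng/mL·h
oral tablet tail: 178.8/0.191 = 936.126; AUC_ev,0→∞ = 604.675 + 936.126 = 1540.801 ng/mL·h
F = (AUC_ev/D_ev)/(AUC_iv/D_iv) = (1540.801/12.5)/(1719.4955/5) = 123.26408/343.8991 = 0.3584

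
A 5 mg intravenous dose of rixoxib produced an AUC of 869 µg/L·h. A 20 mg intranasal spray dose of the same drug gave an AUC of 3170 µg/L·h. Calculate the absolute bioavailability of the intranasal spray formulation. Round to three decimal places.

F = 0.912

F = (AUC_ev / D_ev) / (AUC_iv / D_iv)
  = (3170/20) / (869/5)
  = 158.5 / 173.8 = 0.9120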